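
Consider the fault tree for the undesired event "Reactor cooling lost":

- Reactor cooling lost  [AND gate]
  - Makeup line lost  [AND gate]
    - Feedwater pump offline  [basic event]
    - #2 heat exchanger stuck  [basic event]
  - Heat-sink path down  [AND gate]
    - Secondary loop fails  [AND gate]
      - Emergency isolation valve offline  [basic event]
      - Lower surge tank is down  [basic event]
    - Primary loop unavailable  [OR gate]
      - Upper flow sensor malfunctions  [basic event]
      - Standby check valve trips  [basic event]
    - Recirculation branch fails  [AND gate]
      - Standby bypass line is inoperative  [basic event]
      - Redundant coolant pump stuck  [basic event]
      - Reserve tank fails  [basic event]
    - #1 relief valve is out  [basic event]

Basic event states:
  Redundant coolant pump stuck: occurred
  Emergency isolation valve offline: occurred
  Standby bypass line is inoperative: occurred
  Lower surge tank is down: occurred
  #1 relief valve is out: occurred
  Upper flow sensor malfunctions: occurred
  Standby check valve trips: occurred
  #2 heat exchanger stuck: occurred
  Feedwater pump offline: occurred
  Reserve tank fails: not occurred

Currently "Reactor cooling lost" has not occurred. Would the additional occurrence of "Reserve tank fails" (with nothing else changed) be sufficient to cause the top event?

Yes

Counterfactual: set "Reserve tank fails" to occurred.
Makeup line lost [AND]: Feedwater pump offline=occurs, #2 heat exchanger stuck=occurs → all inputs occur → occurs.
Secondary loop fails [AND]: Emergency isolation valve offline=occurs, Lower surge tank is down=occurs → all inputs occur → occurs.
Primary loop unavailable [OR]: Upper flow sensor malfunctions=occurs, Standby check valve trips=occurs → at least one input occurs → occurs.
Recirculation branch fails [AND]: Standby bypass line is inoperative=occurs, Redundant coolant pump stuck=occurs, Reserve tank fails=occurs → all inputs occur → occurs.
Heat-sink path down [AND]: Secondary loop fails=occurs, Primary loop unavailable=occurs, Recirculation branch fails=occurs, #1 relief valve is out=occurs → all inputs occur → occurs.
Reactor cooling lost [AND]: Makeup line lost=occurs, Heat-sink path down=occurs → all inputs occur → occurs.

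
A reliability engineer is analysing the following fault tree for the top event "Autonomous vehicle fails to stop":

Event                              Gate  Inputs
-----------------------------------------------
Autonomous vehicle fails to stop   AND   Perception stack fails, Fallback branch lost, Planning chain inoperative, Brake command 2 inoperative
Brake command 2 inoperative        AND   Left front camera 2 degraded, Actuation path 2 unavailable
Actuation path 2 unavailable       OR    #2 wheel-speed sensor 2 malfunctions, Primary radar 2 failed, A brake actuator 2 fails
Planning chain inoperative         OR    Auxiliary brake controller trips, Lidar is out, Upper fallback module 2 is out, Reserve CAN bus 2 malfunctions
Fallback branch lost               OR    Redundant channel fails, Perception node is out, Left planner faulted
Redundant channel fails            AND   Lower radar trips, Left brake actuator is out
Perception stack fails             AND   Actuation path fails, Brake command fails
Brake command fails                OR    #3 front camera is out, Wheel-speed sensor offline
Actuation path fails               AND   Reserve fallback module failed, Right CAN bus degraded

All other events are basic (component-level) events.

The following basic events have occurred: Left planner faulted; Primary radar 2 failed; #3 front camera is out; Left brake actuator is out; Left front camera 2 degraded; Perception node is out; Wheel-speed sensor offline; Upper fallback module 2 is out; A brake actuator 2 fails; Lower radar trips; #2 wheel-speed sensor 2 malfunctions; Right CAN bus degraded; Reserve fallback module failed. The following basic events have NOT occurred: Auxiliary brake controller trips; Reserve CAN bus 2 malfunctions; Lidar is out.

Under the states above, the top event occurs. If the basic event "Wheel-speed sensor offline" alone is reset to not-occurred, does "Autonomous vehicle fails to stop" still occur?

Yes

Counterfactual: set "Wheel-speed sensor offline" to not occurred.
Actuation path fails [AND]: Reserve fallback module failed=occurs, Right CAN bus degraded=occurs → all inputs occur → occurs.
Brake command fails [OR]: #3 front camera is out=occurs, Wheel-speed sensor offline=not → at least one input occurs → occurs.
Perception stack fails [AND]: Actuation path fails=occurs, Brake command fails=occurs → all inputs occur → occurs.
Redundant channel fails [AND]: Lower radar trips=occurs, Left brake actuator is out=occurs → all inputs occur → occurs.
Fallback branch lost [OR]: Redundant channel fails=occurs, Perception node is out=occurs, Left planner faulted=occurs → at least one input occurs → occurs.
Planning chain inoperative [OR]: Auxiliary brake controller trips=not, Lidar is out=not, Upper fallback module 2 is out=occurs, Reserve CAN bus 2 malfunctions=not → at least one input occurs → occurs.
Actuation path 2 unavailable [OR]: #2 wheel-speed sensor 2 malfunctions=occurs, Primary radar 2 failed=occurs, A brake actuator 2 fails=occurs → at least one input occurs → occurs.
Brake command 2 inoperative [AND]: Left front camera 2 degraded=occurs, Actuation path 2 unavailable=occurs → all inputs occur → occurs.
Autonomous vehicle fails to stop [AND]: Perception stack fails=occurs, Fallback branch lost=occurs, Planning chain inoperative=occurs, Brake command 2 inoperative=occurs → all inputs occur → occurs.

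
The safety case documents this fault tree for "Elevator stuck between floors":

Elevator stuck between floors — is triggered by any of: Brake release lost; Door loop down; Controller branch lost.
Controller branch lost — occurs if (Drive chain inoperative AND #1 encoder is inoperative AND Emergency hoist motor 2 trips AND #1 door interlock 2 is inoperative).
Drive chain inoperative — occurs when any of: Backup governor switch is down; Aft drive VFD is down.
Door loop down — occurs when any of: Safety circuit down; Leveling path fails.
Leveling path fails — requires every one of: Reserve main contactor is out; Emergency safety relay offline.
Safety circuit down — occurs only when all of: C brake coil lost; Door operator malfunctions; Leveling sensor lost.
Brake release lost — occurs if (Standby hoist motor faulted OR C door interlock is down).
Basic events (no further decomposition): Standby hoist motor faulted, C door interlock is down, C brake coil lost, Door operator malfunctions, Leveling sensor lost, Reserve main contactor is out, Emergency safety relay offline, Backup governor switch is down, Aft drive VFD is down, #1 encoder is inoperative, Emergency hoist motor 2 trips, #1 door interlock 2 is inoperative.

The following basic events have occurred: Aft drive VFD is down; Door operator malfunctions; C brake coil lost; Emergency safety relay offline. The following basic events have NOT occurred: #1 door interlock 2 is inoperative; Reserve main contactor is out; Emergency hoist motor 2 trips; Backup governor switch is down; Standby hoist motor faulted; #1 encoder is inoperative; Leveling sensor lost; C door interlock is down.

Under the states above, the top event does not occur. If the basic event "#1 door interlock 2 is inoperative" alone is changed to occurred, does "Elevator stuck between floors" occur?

Counterfactual: set "#1 door interlock 2 is inoperative" to occurred.
Brake release lost [OR]: Standby hoist motor faulted=not, C door interlock is down=not → no input occurs → does not occur.
Safety circuit down [AND]: C brake coil lost=occurs, Door operator malfunctions=occurs, Leveling sensor lost=not → not all inputs occur → does not occur.
Leveling path fails [AND]: Reserve main contactor is out=not, Emergency safety relay offline=occurs → not all inputs occur → does not occur.
Door loop down [OR]: Safety circuit down=not, Leveling path fails=not → no input occurs → does not occur.
Drive chain inoperative [OR]: Backup governor switch is down=not, Aft drive VFD is down=occurs → at least one input occurs → occurs.
Controller branch lost [AND]: Drive chain inoperative=occurs, #1 encoder is inoperative=not, Emergency hoist motor 2 trips=not, #1 door interlock 2 is inoperative=occurs → not all inputs occur → does not occur.
Elevator stuck between floors [OR]: Brake release lost=not, Door loop down=not, Controller branch lost=not → no input occurs → does not occur.

No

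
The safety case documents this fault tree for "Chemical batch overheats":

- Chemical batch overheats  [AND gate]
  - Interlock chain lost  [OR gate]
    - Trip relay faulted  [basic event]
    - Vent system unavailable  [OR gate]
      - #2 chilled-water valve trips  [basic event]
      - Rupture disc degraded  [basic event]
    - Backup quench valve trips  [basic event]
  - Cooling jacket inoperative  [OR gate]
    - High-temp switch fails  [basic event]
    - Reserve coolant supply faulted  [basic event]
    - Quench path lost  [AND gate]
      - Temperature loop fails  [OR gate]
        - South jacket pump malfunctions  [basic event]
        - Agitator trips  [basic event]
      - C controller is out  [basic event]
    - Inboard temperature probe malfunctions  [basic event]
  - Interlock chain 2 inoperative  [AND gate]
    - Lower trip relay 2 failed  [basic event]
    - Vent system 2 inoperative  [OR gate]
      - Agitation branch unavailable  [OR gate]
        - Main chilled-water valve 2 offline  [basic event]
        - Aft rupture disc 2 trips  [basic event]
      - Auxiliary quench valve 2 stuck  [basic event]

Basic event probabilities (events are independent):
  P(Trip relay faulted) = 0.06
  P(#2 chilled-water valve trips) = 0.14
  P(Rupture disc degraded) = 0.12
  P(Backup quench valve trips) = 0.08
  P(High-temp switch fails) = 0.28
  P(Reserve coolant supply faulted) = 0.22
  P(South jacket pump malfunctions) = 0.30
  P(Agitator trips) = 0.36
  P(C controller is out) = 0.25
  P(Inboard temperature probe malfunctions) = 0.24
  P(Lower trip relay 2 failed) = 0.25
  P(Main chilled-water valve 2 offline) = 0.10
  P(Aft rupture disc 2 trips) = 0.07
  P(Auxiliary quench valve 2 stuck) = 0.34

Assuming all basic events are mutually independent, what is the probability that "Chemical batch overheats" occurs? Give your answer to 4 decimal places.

P(Vent system unavailable) [OR] = 1 − (1−0.14) × (1−0.12) = 0.243200
P(Interlock chain lost) [OR] = 1 − (1−0.06) × (1−0.243200) × (1−0.08) = 0.345519
P(Temperature loop fails) [OR] = 1 − (1−0.30) × (1−0.36) = 0.552000
P(Quench path lost) [AND] = 0.552000 × 0.25 = 0.138000
P(Cooling jacket inoperative) [OR] = 1 − (1−0.28) × (1−0.22) × (1−0.138000) × (1−0.24) = 0.632085
P(Agitation branch unavailable) [OR] = 1 − (1−0.10) × (1−0.07) = 0.163000
P(Vent system 2 inoperative) [OR] = 1 − (1−0.163000) × (1−0.34) = 0.447580
P(Interlock chain 2 inoperative) [AND] = 0.25 × 0.447580 = 0.111895
P(Chemical batch overheats) [AND] = 0.345519 × 0.632085 × 0.111895 = 0.024438
Rounded to 4 decimal places: P(Chemical batch overheats) ≈ 0.0244.

0.0244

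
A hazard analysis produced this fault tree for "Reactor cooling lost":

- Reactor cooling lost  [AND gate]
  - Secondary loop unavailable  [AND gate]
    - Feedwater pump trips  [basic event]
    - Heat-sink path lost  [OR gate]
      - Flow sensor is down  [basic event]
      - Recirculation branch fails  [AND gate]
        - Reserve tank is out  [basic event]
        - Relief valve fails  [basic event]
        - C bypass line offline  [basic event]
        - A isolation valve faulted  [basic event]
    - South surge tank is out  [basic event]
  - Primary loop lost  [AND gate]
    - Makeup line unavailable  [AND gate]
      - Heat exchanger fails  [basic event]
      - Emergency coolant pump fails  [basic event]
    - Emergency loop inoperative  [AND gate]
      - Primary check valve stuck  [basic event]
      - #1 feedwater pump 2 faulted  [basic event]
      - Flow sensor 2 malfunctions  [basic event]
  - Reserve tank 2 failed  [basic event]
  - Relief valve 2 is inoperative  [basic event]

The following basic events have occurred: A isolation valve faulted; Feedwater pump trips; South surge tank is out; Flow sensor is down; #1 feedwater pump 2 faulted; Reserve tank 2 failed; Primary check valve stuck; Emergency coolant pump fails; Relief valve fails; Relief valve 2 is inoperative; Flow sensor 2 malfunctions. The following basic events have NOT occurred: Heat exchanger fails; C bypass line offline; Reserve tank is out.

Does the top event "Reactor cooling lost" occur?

No

Recirculation branch fails [AND]: Reserve tank is out=not, Relief valve fails=occurs, C bypass line offline=not, A isolation valve faulted=occurs → not all inputs occur → does not occur.
Heat-sink path lost [OR]: Flow sensor is down=occurs, Recirculation branch fails=not → at least one input occurs → occurs.
Secondary loop unavailable [AND]: Feedwater pump trips=occurs, Heat-sink path lost=occurs, South surge tank is out=occurs → all inputs occur → occurs.
Makeup line unavailable [AND]: Heat exchanger fails=not, Emergency coolant pump fails=occurs → not all inputs occur → does not occur.
Emergency loop inoperative [AND]: Primary check valve stuck=occurs, #1 feedwater pump 2 faulted=occurs, Flow sensor 2 malfunctions=occurs → all inputs occur → occurs.
Primary loop lost [AND]: Makeup line unavailable=not, Emergency loop inoperative=occurs → not all inputs occur → does not occur.
Reactor cooling lost [AND]: Secondary loop unavailable=occurs, Primary loop lost=not, Reserve tank 2 failed=occurs, Relief valve 2 is inoperative=occurs → not all inputs occur → does not occur.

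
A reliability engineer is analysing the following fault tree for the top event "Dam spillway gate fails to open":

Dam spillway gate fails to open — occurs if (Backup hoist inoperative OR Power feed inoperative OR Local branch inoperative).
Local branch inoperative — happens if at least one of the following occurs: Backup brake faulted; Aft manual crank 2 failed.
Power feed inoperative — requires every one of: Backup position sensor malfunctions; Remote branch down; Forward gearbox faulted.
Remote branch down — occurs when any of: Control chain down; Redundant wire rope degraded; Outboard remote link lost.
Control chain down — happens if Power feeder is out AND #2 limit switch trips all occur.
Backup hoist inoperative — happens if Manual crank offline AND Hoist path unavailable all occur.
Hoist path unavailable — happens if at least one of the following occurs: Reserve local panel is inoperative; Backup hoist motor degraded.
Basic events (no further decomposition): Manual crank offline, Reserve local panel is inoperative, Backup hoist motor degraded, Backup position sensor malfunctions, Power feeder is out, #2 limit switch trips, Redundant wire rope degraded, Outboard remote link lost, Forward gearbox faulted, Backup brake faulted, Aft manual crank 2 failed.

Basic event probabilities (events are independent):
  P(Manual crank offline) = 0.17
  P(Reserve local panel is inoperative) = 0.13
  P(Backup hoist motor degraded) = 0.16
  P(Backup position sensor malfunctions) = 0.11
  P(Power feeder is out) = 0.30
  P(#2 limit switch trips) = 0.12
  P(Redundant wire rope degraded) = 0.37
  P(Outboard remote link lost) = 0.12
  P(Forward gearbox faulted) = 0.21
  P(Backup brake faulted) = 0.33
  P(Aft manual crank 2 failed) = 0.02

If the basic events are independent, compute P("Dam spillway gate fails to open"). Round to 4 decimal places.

0.3802

P(Hoist path unavailable) [OR] = 1 − (1−0.13) × (1−0.16) = 0.269200
P(Backup hoist inoperative) [AND] = 0.17 × 0.269200 = 0.045764
P(Control chain down) [AND] = 0.30 × 0.12 = 0.036000
P(Remote branch down) [OR] = 1 − (1−0.036000) × (1−0.37) × (1−0.12) = 0.465558
P(Power feed inoperative) [AND] = 0.11 × 0.465558 × 0.21 = 0.010754
P(Local branch inoperative) [OR] = 1 − (1−0.33) × (1−0.02) = 0.343400
P(Dam spillway gate fails to open) [OR] = 1 − (1−0.045764) × (1−0.010754) × (1−0.343400) = 0.380187
Rounded to 4 decimal places: P(Dam spillway gate fails to open) ≈ 0.3802.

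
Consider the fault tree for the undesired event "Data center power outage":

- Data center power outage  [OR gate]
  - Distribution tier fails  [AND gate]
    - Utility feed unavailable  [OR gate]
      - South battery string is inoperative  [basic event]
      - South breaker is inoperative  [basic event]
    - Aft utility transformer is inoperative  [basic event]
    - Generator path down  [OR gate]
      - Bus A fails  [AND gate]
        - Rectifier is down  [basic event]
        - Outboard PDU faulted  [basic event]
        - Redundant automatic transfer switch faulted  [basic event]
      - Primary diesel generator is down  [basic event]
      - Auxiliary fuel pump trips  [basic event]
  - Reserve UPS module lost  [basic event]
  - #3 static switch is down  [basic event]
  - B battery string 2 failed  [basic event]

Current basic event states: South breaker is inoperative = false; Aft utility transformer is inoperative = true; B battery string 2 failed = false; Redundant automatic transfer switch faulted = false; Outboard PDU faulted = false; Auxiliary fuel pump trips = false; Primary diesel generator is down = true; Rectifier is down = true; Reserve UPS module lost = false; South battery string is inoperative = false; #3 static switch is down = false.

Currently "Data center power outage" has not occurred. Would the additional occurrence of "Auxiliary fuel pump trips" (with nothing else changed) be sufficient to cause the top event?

Counterfactual: set "Auxiliary fuel pump trips" to occurred.
Utility feed unavailable [OR]: South battery string is inoperative=not, South breaker is inoperative=not → no input occurs → does not occur.
Bus A fails [AND]: Rectifier is down=occurs, Outboard PDU faulted=not, Redundant automatic transfer switch faulted=not → not all inputs occur → does not occur.
Generator path down [OR]: Bus A fails=not, Primary diesel generator is down=occurs, Auxiliary fuel pump trips=occurs → at least one input occurs → occurs.
Distribution tier fails [AND]: Utility feed unavailable=not, Aft utility transformer is inoperative=occurs, Generator path down=occurs → not all inputs occur → does not occur.
Data center power outage [OR]: Distribution tier fails=not, Reserve UPS module lost=not, #3 static switch is down=not, B battery string 2 failed=not → no input occurs → does not occur.

No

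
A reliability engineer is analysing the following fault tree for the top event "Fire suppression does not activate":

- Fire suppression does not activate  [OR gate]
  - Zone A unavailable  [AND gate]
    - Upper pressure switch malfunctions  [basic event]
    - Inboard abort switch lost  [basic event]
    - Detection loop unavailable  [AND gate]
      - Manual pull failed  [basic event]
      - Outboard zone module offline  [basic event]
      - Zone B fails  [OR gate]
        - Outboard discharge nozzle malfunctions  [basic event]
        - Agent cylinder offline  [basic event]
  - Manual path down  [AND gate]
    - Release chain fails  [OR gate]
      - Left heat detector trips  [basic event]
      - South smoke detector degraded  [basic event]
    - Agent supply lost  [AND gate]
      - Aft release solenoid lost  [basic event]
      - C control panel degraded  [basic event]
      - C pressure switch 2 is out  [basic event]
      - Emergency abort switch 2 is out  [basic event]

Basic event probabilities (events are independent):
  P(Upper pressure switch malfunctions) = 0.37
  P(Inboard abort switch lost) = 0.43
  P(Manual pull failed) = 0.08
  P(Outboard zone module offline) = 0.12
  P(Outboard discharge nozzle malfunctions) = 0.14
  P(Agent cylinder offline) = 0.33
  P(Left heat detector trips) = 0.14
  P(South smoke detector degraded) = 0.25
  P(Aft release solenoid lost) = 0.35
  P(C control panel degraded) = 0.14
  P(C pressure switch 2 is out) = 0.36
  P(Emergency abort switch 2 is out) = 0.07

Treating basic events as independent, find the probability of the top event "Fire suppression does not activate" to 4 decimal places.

0.0011

P(Zone B fails) [OR] = 1 − (1−0.14) × (1−0.33) = 0.423800
P(Detection loop unavailable) [AND] = 0.08 × 0.12 × 0.423800 = 0.004068
P(Zone A unavailable) [AND] = 0.37 × 0.43 × 0.004068 = 0.000647
P(Release chain fails) [OR] = 1 − (1−0.14) × (1−0.25) = 0.355000
P(Agent supply lost) [AND] = 0.35 × 0.14 × 0.36 × 0.07 = 0.001235
P(Manual path down) [AND] = 0.355000 × 0.001235 = 0.000438
P(Fire suppression does not activate) [OR] = 1 − (1−0.000647) × (1−0.000438) = 0.001085
Rounded to 4 decimal places: P(Fire suppression does not activate) ≈ 0.0011.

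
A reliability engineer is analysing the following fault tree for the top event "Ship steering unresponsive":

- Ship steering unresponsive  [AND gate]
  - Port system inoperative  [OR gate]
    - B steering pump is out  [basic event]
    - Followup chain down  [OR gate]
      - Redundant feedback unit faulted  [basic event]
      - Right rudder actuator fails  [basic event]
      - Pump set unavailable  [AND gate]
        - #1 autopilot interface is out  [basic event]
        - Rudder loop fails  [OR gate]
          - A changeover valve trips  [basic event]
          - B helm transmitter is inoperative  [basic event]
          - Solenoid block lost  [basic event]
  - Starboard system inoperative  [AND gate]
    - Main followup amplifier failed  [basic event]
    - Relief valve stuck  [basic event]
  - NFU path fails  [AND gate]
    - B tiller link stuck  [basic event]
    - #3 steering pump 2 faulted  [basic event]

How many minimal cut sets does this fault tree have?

6

Rudder loop fails [OR]: union of children's cut sets → 3 cut set(s).
Pump set unavailable [AND]: one cut set from each child combined → 1 × 3 = 3 cut set(s).
Followup chain down [OR]: union of children's cut sets → 5 cut set(s).
Port system inoperative [OR]: union of children's cut sets → 6 cut set(s).
Starboard system inoperative [AND]: one cut set from each child combined → 1 × 1 = 1 cut set(s).
NFU path fails [AND]: one cut set from each child combined → 1 × 1 = 1 cut set(s).
Ship steering unresponsive [AND]: one cut set from each child combined → 6 × 1 × 1 = 6 cut set(s).
Minimal cut sets: {#3 steering pump 2 faulted, B steering pump is out, B tiller link stuck, Main followup amplifier failed, Relief valve stuck}; {#3 steering pump 2 faulted, B tiller link stuck, Main followup amplifier failed, Redundant feedback unit faulted, Relief valve stuck}; {#3 steering pump 2 faulted, B tiller link stuck, Main followup amplifier failed, Relief valve stuck, Right rudder actuator fails}; {#1 autopilot interface is out, #3 steering pump 2 faulted, A changeover valve trips, B tiller link stuck, Main followup amplifier failed, Relief valve stuck}; {#1 autopilot interface is out, #3 steering pump 2 faulted, B helm transmitter is inoperative, B tiller link stuck, Main followup amplifier failed, Relief valve stuck}; {#1 autopilot interface is out, #3 steering pump 2 faulted, B tiller link stuck, Main followup amplifier failed, Relief valve stuck, Solenoid block lost}.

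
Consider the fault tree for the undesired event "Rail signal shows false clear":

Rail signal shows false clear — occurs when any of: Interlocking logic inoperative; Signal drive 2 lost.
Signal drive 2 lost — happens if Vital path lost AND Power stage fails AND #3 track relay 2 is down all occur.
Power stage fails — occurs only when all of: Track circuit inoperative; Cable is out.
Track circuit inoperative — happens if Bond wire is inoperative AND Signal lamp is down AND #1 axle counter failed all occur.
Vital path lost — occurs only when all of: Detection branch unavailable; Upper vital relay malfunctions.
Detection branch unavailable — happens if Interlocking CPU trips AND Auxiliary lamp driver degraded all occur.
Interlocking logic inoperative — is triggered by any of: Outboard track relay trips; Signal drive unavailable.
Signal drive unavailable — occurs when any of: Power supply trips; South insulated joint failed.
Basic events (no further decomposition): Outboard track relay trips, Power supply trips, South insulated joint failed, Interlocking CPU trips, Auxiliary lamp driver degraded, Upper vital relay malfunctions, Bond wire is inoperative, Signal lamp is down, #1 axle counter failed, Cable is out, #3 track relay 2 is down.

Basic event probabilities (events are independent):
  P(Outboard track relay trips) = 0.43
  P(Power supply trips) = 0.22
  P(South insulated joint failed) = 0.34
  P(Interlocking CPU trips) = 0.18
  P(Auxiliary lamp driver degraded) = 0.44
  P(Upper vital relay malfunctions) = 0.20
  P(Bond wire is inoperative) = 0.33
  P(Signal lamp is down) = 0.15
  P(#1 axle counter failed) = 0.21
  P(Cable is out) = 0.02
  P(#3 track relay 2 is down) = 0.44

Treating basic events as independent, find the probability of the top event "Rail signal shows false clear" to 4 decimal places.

0.7066

P(Signal drive unavailable) [OR] = 1 − (1−0.22) × (1−0.34) = 0.485200
P(Interlocking logic inoperative) [OR] = 1 − (1−0.43) × (1−0.485200) = 0.706564
P(Detection branch unavailable) [AND] = 0.18 × 0.44 = 0.079200
P(Vital path lost) [AND] = 0.079200 × 0.20 = 0.015840
P(Track circuit inoperative) [AND] = 0.33 × 0.15 × 0.21 = 0.010395
P(Power stage fails) [AND] = 0.010395 × 0.02 = 0.000208
P(Signal drive 2 lost) [AND] = 0.015840 × 0.000208 × 0.44 = 0.000001
P(Rail signal shows false clear) [OR] = 1 − (1−0.706564) × (1−0.000001) = 0.706564
Rounded to 4 decimal places: P(Rail signal shows false clear) ≈ 0.7066.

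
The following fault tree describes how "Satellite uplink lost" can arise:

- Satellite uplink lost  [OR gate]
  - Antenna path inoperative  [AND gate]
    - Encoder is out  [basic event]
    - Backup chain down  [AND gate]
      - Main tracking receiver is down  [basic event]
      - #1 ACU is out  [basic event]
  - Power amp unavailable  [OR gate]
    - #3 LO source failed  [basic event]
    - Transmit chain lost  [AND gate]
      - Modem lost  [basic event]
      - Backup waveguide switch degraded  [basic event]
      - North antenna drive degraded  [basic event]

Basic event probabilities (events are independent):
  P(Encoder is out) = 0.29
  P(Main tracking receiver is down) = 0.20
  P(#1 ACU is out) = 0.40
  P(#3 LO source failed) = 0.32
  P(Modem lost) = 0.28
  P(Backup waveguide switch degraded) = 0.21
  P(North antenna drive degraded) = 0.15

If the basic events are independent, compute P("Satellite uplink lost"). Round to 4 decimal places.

P(Backup chain down) [AND] = 0.20 × 0.40 = 0.080000
P(Antenna path inoperative) [AND] = 0.29 × 0.080000 = 0.023200
P(Transmit chain lost) [AND] = 0.28 × 0.21 × 0.15 = 0.008820
P(Power amp unavailable) [OR] = 1 − (1−0.32) × (1−0.008820) = 0.325998
P(Satellite uplink lost) [OR] = 1 − (1−0.023200) × (1−0.325998) = 0.341635
Rounded to 4 decimal places: P(Satellite uplink lost) ≈ 0.3416.

0.3416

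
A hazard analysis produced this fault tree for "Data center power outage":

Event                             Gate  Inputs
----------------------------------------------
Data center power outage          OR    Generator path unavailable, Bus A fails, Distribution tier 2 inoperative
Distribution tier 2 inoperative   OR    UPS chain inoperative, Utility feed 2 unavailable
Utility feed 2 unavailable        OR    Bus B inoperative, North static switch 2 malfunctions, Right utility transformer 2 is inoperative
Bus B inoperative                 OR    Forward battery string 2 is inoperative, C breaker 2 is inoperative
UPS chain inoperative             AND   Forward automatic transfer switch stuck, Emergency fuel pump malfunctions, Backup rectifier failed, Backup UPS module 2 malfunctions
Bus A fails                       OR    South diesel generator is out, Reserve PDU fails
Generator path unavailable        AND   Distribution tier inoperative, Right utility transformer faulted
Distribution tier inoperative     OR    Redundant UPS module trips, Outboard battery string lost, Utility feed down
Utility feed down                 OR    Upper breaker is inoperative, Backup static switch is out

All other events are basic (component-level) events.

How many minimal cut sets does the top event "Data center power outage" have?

Utility feed down [OR]: union of children's cut sets → 2 cut set(s).
Distribution tier inoperative [OR]: union of children's cut sets → 4 cut set(s).
Generator path unavailable [AND]: one cut set from each child combined → 4 × 1 = 4 cut set(s).
Bus A fails [OR]: union of children's cut sets → 2 cut set(s).
UPS chain inoperative [AND]: one cut set from each child combined → 1 × 1 × 1 × 1 = 1 cut set(s).
Bus B inoperative [OR]: union of children's cut sets → 2 cut set(s).
Utility feed 2 unavailable [OR]: union of children's cut sets → 4 cut set(s).
Distribution tier 2 inoperative [OR]: union of children's cut sets → 5 cut set(s).
Data center power outage [OR]: union of children's cut sets → 11 cut set(s).

11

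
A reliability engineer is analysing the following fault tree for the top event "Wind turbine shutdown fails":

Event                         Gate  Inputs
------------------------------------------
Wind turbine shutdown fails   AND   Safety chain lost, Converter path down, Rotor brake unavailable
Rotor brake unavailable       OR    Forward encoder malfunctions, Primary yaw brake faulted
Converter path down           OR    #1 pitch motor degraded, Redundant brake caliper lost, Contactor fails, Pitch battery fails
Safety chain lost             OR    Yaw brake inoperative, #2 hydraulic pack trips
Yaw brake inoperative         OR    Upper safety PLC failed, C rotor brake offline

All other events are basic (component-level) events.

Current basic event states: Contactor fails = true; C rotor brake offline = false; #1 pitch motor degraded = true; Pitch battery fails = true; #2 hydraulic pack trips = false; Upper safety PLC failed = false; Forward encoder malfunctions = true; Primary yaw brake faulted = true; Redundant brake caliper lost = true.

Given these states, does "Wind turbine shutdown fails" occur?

Yaw brake inoperative [OR]: Upper safety PLC failed=not, C rotor brake offline=not → no input occurs → does not occur.
Safety chain lost [OR]: Yaw brake inoperative=not, #2 hydraulic pack trips=not → no input occurs → does not occur.
Converter path down [OR]: #1 pitch motor degraded=occurs, Redundant brake caliper lost=occurs, Contactor fails=occurs, Pitch battery fails=occurs → at least one input occurs → occurs.
Rotor brake unavailable [OR]: Forward encoder malfunctions=occurs, Primary yaw brake faulted=occurs → at least one input occurs → occurs.
Wind turbine shutdown fails [AND]: Safety chain lost=not, Converter path down=occurs, Rotor brake unavailable=occurs → not all inputs occur → does not occur.

No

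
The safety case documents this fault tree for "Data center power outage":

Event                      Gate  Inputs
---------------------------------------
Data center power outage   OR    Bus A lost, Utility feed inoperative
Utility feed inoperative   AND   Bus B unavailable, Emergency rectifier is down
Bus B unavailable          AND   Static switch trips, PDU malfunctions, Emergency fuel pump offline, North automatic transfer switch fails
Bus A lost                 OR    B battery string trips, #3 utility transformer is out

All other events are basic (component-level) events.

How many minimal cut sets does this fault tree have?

3

Bus A lost [OR]: union of children's cut sets → 2 cut set(s).
Bus B unavailable [AND]: one cut set from each child combined → 1 × 1 × 1 × 1 = 1 cut set(s).
Utility feed inoperative [AND]: one cut set from each child combined → 1 × 1 = 1 cut set(s).
Data center power outage [OR]: union of children's cut sets → 3 cut set(s).
Minimal cut sets: {B battery string trips}; {#3 utility transformer is out}; {Emergency fuel pump offline, Emergency rectifier is down, North automatic transfer switch fails, PDU malfunctions, Static switch trips}.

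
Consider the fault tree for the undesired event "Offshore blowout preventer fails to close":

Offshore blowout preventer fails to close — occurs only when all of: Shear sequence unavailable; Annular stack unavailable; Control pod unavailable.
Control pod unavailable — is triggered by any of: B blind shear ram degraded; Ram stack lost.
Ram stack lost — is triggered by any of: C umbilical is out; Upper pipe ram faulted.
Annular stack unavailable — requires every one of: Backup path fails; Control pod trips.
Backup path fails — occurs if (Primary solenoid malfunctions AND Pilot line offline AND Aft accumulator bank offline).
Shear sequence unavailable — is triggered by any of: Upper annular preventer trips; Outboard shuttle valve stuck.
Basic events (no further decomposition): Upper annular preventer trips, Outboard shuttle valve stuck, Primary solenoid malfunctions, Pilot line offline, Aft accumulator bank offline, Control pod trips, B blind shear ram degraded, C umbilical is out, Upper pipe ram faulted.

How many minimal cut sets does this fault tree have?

Shear sequence unavailable [OR]: union of children's cut sets → 2 cut set(s).
Backup path fails [AND]: one cut set from each child combined → 1 × 1 × 1 = 1 cut set(s).
Annular stack unavailable [AND]: one cut set from each child combined → 1 × 1 = 1 cut set(s).
Ram stack lost [OR]: union of children's cut sets → 2 cut set(s).
Control pod unavailable [OR]: union of children's cut sets → 3 cut set(s).
Offshore blowout preventer fails to close [AND]: one cut set from each child combined → 2 × 1 × 3 = 6 cut set(s).
Minimal cut sets: {Aft accumulator bank offline, B blind shear ram degraded, Control pod trips, Pilot line offline, Primary solenoid malfunctions, Upper annular preventer trips}; {Aft accumulator bank offline, C umbilical is out, Control pod trips, Pilot line offline, Primary solenoid malfunctions, Upper annular preventer trips}; {Aft accumulator bank offline, Control pod trips, Pilot line offline, Primary solenoid malfunctions, Upper annular preventer trips, Upper pipe ram faulted}; {Aft accumulator bank offline, B blind shear ram degraded, Control pod trips, Outboard shuttle valve stuck, Pilot line offline, Primary solenoid malfunctions}; {Aft accumulator bank offline, C umbilical is out, Control pod trips, Outboard shuttle valve stuck, Pilot line offline, Primary solenoid malfunctions}; {Aft accumulator bank offline, Control pod trips, Outboard shuttle valve stuck, Pilot line offline, Primary solenoid malfunctions, Upper pipe ram faulted}.

6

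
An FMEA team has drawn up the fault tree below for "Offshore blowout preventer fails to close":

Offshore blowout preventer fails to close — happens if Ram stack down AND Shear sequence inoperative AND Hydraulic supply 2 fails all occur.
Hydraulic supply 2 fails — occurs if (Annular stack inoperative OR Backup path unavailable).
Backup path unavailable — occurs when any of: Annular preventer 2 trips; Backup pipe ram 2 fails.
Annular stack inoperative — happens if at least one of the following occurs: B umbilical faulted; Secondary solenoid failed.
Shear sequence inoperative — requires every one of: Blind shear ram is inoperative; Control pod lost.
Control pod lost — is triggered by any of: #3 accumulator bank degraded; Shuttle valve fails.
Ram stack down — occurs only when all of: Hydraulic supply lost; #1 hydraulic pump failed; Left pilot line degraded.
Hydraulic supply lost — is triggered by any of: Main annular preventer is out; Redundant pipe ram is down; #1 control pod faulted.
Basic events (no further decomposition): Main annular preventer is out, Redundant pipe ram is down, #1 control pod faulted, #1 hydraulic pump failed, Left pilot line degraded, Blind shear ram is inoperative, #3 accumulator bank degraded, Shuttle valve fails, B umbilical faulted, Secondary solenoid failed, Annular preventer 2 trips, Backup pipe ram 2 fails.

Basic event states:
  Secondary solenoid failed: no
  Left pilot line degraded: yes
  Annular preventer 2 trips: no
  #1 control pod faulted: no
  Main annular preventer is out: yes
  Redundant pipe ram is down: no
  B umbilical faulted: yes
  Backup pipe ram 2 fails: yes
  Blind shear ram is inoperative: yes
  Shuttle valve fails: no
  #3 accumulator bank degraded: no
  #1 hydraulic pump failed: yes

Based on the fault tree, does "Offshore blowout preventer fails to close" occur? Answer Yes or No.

Hydraulic supply lost [OR]: Main annular preventer is out=occurs, Redundant pipe ram is down=not, #1 control pod faulted=not → at least one input occurs → occurs.
Ram stack down [AND]: Hydraulic supply lost=occurs, #1 hydraulic pump failed=occurs, Left pilot line degraded=occurs → all inputs occur → occurs.
Control pod lost [OR]: #3 accumulator bank degraded=not, Shuttle valve fails=not → no input occurs → does not occur.
Shear sequence inoperative [AND]: Blind shear ram is inoperative=occurs, Control pod lost=not → not all inputs occur → does not occur.
Annular stack inoperative [OR]: B umbilical faulted=occurs, Secondary solenoid failed=not → at least one input occurs → occurs.
Backup path unavailable [OR]: Annular preventer 2 trips=not, Backup pipe ram 2 fails=occurs → at least one input occurs → occurs.
Hydraulic supply 2 fails [OR]: Annular stack inoperative=occurs, Backup path unavailable=occurs → at least one input occurs → occurs.
Offshore blowout preventer fails to close [AND]: Ram stack down=occurs, Shear sequence inoperative=not, Hydraulic supply 2 fails=occurs → not all inputs occur → does not occur.

No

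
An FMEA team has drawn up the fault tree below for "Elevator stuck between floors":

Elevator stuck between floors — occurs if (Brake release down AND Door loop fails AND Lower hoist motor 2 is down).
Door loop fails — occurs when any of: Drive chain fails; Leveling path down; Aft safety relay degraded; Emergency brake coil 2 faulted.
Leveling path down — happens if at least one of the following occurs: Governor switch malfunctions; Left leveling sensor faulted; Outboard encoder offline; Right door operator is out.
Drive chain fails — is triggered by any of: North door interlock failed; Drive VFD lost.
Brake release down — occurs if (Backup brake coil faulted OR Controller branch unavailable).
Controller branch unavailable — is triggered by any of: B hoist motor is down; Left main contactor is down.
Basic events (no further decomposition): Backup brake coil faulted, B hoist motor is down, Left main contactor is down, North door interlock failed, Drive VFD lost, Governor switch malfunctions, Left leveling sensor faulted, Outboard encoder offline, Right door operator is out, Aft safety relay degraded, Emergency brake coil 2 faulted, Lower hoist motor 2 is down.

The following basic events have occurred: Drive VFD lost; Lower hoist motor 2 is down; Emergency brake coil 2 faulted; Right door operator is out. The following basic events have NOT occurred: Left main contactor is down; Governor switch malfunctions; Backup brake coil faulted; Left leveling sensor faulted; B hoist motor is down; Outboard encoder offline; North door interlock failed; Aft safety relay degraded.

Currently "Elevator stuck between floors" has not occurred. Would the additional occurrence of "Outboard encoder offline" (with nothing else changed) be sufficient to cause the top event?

No

Counterfactual: set "Outboard encoder offline" to occurred.
Controller branch unavailable [OR]: B hoist motor is down=not, Left main contactor is down=not → no input occurs → does not occur.
Brake release down [OR]: Backup brake coil faulted=not, Controller branch unavailable=not → no input occurs → does not occur.
Drive chain fails [OR]: North door interlock failed=not, Drive VFD lost=occurs → at least one input occurs → occurs.
Leveling path down [OR]: Governor switch malfunctions=not, Left leveling sensor faulted=not, Outboard encoder offline=occurs, Right door operator is out=occurs → at least one input occurs → occurs.
Door loop fails [OR]: Drive chain fails=occurs, Leveling path down=occurs, Aft safety relay degraded=not, Emergency brake coil 2 faulted=occurs → at least one input occurs → occurs.
Elevator stuck between floors [AND]: Brake release down=not, Door loop fails=occurs, Lower hoist motor 2 is down=occurs → not all inputs occur → does not occur.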